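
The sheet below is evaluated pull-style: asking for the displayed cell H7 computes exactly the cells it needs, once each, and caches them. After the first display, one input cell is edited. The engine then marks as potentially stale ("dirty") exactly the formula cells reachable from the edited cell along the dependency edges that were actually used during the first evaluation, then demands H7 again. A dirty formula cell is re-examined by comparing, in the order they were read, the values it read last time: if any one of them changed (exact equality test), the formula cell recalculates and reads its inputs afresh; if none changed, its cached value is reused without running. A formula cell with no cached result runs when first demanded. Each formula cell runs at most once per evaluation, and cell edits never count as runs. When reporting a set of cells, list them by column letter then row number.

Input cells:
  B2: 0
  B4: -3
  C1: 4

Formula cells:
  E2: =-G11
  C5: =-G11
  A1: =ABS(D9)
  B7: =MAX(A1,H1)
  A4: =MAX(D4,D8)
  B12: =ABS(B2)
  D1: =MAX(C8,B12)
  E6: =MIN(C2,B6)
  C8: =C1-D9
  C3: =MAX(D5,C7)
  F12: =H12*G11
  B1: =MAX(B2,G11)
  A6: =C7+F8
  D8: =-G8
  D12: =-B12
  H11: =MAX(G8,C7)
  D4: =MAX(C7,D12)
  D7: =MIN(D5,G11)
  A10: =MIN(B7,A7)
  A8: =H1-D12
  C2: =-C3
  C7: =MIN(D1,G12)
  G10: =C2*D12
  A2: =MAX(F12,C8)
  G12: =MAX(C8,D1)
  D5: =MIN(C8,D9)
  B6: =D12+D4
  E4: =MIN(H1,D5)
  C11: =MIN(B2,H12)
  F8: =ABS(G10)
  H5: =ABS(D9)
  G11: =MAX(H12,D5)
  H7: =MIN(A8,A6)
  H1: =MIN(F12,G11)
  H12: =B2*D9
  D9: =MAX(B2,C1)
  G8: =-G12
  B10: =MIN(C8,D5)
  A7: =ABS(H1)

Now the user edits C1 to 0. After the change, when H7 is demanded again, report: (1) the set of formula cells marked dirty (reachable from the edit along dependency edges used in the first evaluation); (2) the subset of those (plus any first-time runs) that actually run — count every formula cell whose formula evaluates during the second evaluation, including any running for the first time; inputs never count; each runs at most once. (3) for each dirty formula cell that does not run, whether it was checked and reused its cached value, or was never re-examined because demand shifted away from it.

The edit dirties: A6, A8, C2, C3, C7, C8, D1, D5, D9, F8, F12, G10, G11, G12, H1, H7, H12.
4 formula cells run: C8, D5, D9, H12.
Cache hits after checking: A6, A8, C2, C3, C7, D1, F8, F12, G10, G11, G12, H1, H7.
Note where the cutoff bites: G11 is checked, finds nothing changed, and keeps its cache.

First demand of the output computes:
  B12 = ABS(0) = 0
  D9 = MAX(0, 4) = 4
  C8 = 4 - 4 = 0
  D1 = MAX(0, 0) = 0
  D5 = MIN(0, 4) = 0
  D12 = -(0) = 0
  G12 = MAX(0, 0) = 0
  C7 = MIN(0, 0) = 0
  C3 = MAX(0, 0) = 0
  C2 = -(0) = 0
  G10 = 0 * 0 = 0
  F8 = ABS(0) = 0
  A6 = 0 + 0 = 0
  H12 = 0 * 4 = 0
  G11 = MAX(0, 0) = 0
  F12 = 0 * 0 = 0
  H1 = MIN(0, 0) = 0
  A8 = 0 - 0 = 0
  H7 = MIN(0, 0) = 0

After the edit, cleaning proceeds:
  D9: a read changed (C1 4->0) — executes, giving 0.
  C8: a read changed (C1 4->0; D9 4->0) — executes, giving 0 — identical to its old value.
  D1: dirty, but its reads are unchanged (C8 unchanged, B12 unchanged); cached 0 stands.
  D5: a read changed (D9 4->0) — executes, giving 0 — identical to its old value.
  G12: dirty, but its reads are unchanged (C8 unchanged, D1 unchanged); cached 0 stands.
  C7: dirty, but its reads are unchanged (D1 unchanged, G12 unchanged); cached 0 stands.
  C3: dirty, but its reads are unchanged (D5 unchanged, C7 unchanged); cached 0 stands.
  C2: dirty, but its reads are unchanged (C3 unchanged); cached 0 stands.
  G10: dirty, but its reads are unchanged (C2 unchanged, D12 unchanged); cached 0 stands.
  F8: dirty, but its reads are unchanged (G10 unchanged); cached 0 stands.
  A6: dirty, but its reads are unchanged (C7 unchanged, F8 unchanged); cached 0 stands.
  H12: a read changed (D9 4->0) — executes, giving 0 — identical to its old value.
  G11: dirty, but its reads are unchanged (H12 unchanged, D5 unchanged); cached 0 stands.
  F12: dirty, but its reads are unchanged (H12 unchanged, G11 unchanged); cached 0 stands.
  H1: dirty, but its reads are unchanged (F12 unchanged, G11 unchanged); cached 0 stands.
  A8: dirty, but its reads are unchanged (H1 unchanged, D12 unchanged); cached 0 stands.
  H7: dirty, but its reads are unchanged (A8 unchanged, A6 unchanged); cached 0 stands.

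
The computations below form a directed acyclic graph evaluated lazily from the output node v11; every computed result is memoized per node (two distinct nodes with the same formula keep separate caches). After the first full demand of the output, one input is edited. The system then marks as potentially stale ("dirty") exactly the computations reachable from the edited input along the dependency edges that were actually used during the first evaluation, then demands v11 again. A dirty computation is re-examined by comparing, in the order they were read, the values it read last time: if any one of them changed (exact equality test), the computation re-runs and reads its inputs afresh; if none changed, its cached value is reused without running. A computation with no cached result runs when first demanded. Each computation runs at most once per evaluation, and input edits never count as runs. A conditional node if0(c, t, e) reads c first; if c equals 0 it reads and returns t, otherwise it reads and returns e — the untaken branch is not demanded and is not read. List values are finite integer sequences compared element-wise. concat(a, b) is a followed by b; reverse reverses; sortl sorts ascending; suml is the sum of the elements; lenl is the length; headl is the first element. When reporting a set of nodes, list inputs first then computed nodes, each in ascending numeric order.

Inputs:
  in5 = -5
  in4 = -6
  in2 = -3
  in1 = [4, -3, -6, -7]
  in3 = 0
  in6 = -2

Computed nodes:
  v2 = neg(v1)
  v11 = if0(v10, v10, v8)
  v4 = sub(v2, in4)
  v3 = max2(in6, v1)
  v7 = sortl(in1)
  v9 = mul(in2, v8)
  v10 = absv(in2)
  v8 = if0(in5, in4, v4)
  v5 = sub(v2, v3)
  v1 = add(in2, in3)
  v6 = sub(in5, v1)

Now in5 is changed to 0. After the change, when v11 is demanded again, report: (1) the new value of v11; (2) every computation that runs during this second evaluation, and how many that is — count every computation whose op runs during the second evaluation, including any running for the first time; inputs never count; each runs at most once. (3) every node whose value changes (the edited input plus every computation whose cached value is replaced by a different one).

First demand of the output computes:
  v1 = add(-3, 0) = -3
  v2 = neg(-3) = 3
  v4 = sub(3, -6) = 9
  v8 = if0(in5=-5 -> else branch v4) = 9
  v10 = absv(-3) = 3
  v11 = if0(v10=3 -> else branch v8) = 9

After the edit, cleaning proceeds:
  v8: a read changed (in5 -5->0) — executes, giving -6.
  v11: a read changed (v8 9->-6) — executes, giving -6.

Demanding v11 again yields -6.
2 computations run: v8, v11.
The nodes whose values change: in5, v8, v11.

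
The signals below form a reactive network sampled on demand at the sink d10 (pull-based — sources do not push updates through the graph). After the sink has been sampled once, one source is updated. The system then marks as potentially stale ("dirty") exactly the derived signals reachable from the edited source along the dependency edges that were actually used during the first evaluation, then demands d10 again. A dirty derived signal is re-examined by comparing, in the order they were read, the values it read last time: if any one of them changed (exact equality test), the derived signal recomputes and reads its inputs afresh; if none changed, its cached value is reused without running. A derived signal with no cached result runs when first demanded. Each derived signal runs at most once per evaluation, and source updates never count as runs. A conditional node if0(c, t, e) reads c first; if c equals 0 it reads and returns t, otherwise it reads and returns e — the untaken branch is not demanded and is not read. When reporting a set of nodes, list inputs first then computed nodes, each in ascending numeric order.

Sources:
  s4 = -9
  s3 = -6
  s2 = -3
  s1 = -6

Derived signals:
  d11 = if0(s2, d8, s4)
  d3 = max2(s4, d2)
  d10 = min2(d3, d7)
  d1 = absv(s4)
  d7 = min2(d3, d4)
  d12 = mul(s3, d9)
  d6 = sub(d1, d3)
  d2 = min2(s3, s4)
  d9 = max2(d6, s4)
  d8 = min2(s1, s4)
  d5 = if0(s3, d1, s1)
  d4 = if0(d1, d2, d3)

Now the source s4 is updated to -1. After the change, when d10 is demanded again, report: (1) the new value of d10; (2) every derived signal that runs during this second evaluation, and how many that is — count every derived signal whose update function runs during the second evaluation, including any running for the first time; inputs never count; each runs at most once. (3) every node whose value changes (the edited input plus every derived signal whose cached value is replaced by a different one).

d10 now evaluates to -1.
Run set: d1, d2, d3, d4, d7, d10 (6 run).
Changed values: s4, d1, d2, d3, d4, d7, d10.

Initial pass — values computed on the first demand:
  d1 = absv(-9) = 9
  d2 = min2(-6, -9) = -9
  d3 = max2(-9, -9) = -9
  d4 = if0(d1=9 -> else branch d3) = -9
  d7 = min2(-9, -9) = -9
  d10 = min2(-9, -9) = -9

Second demand — change propagation:
  d1: re-runs because s4 -9->-1; new result 1.
  d2: re-runs because s4 -9->-1; new result -6.
  d3: re-runs because s4 -9->-1; d2 -9->-6; new result -1.
  d4: re-runs because d1 9->1; d3 -9->-1; new result -1.
  d7: re-runs because d3 -9->-1; d4 -9->-1; new result -1.
  d10: re-runs because d3 -9->-1; d7 -9->-1; new result -1.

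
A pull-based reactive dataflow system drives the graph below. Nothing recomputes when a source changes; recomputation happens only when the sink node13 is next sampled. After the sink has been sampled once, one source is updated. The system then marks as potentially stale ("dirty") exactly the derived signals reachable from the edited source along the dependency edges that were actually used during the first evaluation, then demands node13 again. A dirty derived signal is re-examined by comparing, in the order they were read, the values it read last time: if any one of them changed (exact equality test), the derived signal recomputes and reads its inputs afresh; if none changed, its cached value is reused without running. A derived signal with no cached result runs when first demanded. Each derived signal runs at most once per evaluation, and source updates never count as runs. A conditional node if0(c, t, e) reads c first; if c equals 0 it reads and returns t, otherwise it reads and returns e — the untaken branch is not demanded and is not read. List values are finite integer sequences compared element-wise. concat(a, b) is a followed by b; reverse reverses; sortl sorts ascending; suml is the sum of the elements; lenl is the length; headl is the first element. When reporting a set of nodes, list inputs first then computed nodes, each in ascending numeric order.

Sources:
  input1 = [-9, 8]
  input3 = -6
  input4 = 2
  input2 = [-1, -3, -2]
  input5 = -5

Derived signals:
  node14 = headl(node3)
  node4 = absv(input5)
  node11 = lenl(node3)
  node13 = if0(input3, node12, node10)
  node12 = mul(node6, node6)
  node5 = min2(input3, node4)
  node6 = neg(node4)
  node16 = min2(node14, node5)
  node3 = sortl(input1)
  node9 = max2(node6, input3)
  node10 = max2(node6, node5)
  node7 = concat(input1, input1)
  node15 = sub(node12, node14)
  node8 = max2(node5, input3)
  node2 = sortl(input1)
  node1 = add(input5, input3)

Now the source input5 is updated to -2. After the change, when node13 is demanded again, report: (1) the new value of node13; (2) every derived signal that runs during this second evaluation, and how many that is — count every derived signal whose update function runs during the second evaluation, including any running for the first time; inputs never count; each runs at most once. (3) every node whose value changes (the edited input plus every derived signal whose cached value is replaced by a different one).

New value of node13: -2.
Derived signals that run: node4, node5, node6, node10, node13 — 5 in total.
Values that change: input5, node4, node6, node10, node13.

First evaluation (everything demanded from the output):
  node4 = absv(-5) = 5
  node5 = min2(-6, 5) = -6
  node6 = neg(5) = -5
  node10 = max2(-5, -6) = -5
  node13 = if0(input3=-6 -> else branch node10) = -5

Propagation after the edit:
  node4: runs — input5 -5->-2; result 2.
  node5: runs — node4 5->2; result -6 (same value as before).
  node6: runs — node4 5->2; result -2.
  node10: runs — node6 -5->-2; result -2.
  node13: runs — node10 -5->-2; result -2.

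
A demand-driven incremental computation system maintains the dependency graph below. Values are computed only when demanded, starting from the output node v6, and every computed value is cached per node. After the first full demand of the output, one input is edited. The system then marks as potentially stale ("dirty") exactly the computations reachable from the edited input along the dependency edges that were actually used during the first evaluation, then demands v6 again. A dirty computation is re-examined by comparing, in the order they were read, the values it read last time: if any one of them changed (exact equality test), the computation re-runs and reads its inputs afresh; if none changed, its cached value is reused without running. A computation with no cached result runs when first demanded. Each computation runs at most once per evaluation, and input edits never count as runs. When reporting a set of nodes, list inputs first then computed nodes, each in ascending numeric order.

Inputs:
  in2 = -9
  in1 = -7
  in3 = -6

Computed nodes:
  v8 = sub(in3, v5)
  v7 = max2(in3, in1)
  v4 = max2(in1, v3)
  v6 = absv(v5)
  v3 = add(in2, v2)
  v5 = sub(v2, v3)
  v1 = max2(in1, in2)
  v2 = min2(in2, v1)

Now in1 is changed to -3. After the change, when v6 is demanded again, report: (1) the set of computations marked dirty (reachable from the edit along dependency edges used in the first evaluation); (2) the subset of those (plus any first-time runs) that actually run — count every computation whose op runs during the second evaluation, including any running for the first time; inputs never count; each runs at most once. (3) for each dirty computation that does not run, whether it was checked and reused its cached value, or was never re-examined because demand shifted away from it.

First evaluation (everything demanded from the output):
  v1 = max2(-7, -9) = -7
  v2 = min2(-9, -7) = -9
  v3 = add(-9, -9) = -18
  v5 = sub(-9, -18) = 9
  v6 = absv(9) = 9

Propagation after the edit:
  v1: runs — in1 -7->-3; result -3.
  v2: runs — v1 -7->-3; result -9 (same value as before).
  v3: checked — values it read are unchanged (in2 unchanged, v2 unchanged); reused cached -18 without running.
  v5: checked — values it read are unchanged (v2 unchanged, v3 unchanged); reused cached 9 without running.
  v6: checked — values it read are unchanged (v5 unchanged); reused cached 9 without running.

Key observation: the change is absorbed at v2 — it re-runs but produces the same value, and the output's value is unchanged.

Marked dirty: v1, v2, v3, v5, v6.
Computations that run: v1, v2 — 2 in total.
Checked but reused from cache: v3, v5, v6.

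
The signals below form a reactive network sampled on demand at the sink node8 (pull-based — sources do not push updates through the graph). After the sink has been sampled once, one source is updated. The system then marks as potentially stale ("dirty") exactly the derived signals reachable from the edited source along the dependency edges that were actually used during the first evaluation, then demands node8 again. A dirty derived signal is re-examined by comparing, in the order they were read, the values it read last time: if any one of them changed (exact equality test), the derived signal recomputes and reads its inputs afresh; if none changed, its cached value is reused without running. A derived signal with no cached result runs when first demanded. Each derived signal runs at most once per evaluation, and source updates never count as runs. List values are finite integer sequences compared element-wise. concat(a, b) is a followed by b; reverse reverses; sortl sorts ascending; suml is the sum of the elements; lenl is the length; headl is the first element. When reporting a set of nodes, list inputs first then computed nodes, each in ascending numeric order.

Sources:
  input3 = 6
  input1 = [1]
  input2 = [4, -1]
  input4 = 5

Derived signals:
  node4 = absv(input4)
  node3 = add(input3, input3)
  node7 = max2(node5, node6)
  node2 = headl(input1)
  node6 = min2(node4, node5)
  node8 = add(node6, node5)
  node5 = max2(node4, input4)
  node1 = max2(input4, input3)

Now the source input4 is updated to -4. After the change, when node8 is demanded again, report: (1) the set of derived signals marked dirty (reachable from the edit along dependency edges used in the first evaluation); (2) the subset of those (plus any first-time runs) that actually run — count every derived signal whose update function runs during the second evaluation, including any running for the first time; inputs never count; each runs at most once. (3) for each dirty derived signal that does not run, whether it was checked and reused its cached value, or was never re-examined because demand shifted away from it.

Dirty set: node4, node5, node6, node8.
Run set: node4, node5, node6, node8 (4 run).
All dirty derived signals ended up running.

Initial pass — values computed on the first demand:
  node4 = absv(5) = 5
  node5 = max2(5, 5) = 5
  node6 = min2(5, 5) = 5
  node8 = add(5, 5) = 10

Second demand — change propagation:
  node4: re-runs because input4 5->-4; new result 4.
  node5: re-runs because node4 5->4; input4 5->-4; new result 4.
  node6: re-runs because node4 5->4; node5 5->4; new result 4.
  node8: re-runs because node6 5->4; node5 5->4; new result 8.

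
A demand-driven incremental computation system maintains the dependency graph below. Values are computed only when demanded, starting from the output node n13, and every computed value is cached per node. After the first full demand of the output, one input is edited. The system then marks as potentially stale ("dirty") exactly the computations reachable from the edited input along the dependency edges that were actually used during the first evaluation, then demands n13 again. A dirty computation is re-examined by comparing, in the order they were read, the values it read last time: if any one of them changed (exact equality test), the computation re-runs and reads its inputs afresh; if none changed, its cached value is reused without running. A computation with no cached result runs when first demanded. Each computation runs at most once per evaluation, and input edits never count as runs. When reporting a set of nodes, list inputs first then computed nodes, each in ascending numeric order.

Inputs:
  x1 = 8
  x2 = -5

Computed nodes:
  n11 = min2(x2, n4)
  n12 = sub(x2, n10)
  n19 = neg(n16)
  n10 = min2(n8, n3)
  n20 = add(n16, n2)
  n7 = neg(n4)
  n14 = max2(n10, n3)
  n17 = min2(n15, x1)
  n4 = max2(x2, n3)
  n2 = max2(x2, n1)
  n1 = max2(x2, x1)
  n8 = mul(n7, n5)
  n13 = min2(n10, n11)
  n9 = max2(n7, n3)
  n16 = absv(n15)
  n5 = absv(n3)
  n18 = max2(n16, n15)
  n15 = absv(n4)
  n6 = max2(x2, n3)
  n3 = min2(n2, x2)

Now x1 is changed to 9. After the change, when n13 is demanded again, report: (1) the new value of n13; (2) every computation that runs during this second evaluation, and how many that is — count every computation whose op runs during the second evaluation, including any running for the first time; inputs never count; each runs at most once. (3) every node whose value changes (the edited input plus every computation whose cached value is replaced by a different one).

First evaluation (everything demanded from the output):
  n1 = max2(-5, 8) = 8
  n2 = max2(-5, 8) = 8
  n3 = min2(8, -5) = -5
  n4 = max2(-5, -5) = -5
  n5 = absv(-5) = 5
  n7 = neg(-5) = 5
  n8 = mul(5, 5) = 25
  n10 = min2(25, -5) = -5
  n11 = min2(-5, -5) = -5
  n13 = min2(-5, -5) = -5

Propagation after the edit:
  n1: runs — x1 8->9; result 9.
  n2: runs — n1 8->9; result 9.
  n3: runs — n2 8->9; result -5 (same value as before).
  n4: checked — values it read are unchanged (x2 unchanged, n3 unchanged); reused cached -5 without running.
  n5: checked — values it read are unchanged (n3 unchanged); reused cached 5 without running.
  n7: checked — values it read are unchanged (n4 unchanged); reused cached 5 without running.
  n8: checked — values it read are unchanged (n7 unchanged, n5 unchanged); reused cached 25 without running.
  n10: checked — values it read are unchanged (n8 unchanged, n3 unchanged); reused cached -5 without running.
  n11: checked — values it read are unchanged (x2 unchanged, n4 unchanged); reused cached -5 without running.
  n13: checked — values it read are unchanged (n10 unchanged, n11 unchanged); reused cached -5 without running.

Key observation: the change is absorbed at n3 — it re-runs but produces the same value, and the output's value is unchanged.

New value of n13: -5.
Computations that run: n1, n2, n3 — 3 in total.
Values that change: x1, n1, n2.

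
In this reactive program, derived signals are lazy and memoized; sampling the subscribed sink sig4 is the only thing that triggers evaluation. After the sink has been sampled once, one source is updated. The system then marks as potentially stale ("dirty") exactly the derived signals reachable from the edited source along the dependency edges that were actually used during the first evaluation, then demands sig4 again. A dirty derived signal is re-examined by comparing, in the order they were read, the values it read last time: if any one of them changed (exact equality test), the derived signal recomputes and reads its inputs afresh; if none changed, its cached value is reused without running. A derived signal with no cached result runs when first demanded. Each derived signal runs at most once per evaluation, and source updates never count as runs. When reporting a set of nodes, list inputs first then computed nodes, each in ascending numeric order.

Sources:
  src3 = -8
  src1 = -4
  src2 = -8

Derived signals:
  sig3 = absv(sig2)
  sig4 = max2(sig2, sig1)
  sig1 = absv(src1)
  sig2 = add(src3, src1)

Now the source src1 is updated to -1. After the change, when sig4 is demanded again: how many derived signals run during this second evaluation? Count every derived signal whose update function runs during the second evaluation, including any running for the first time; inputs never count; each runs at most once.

3 derived signals run: sig1, sig2, sig4.

First demand of the output computes:
  sig1 = absv(-4) = 4
  sig2 = add(-8, -4) = -12
  sig4 = max2(-12, 4) = 4

After the edit, cleaning proceeds:
  sig1: a read changed (src1 -4->-1) — executes, giving 1.
  sig2: a read changed (src1 -4->-1) — executes, giving -9.
  sig4: a read changed (sig2 -12->-9; sig1 4->1) — executes, giving 1.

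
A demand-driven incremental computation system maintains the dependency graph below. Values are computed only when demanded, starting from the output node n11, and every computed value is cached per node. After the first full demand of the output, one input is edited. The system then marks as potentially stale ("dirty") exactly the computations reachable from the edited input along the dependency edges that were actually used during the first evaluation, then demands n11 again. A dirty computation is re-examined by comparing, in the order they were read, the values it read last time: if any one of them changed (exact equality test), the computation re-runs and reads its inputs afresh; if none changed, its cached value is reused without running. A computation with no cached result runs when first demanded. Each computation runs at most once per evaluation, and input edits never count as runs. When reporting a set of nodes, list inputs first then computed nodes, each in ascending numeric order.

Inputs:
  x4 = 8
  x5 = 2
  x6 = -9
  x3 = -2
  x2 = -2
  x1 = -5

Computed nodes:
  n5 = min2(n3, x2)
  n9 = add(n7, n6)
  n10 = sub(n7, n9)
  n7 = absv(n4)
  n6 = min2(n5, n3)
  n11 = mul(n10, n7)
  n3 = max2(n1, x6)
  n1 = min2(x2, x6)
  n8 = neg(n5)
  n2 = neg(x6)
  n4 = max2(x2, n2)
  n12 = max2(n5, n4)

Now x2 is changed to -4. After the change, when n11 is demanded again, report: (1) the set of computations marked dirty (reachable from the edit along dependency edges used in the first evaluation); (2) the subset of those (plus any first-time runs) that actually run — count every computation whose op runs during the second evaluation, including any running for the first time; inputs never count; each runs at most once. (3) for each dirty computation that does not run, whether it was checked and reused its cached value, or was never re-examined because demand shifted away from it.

Marked dirty: n1, n3, n4, n5, n6, n7, n9, n10, n11.
Computations that run: n1, n4, n5 — 3 in total.
Checked but reused from cache: n3, n6, n7, n9, n10, n11.
Key observation: the cutoff stops propagation at n3 — its inputs' values are unchanged, so it reuses its cache.

First evaluation (everything demanded from the output):
  n1 = min2(-2, -9) = -9
  n2 = neg(-9) = 9
  n3 = max2(-9, -9) = -9
  n4 = max2(-2, 9) = 9
  n5 = min2(-9, -2) = -9
  n6 = min2(-9, -9) = -9
  n7 = absv(9) = 9
  n9 = add(9, -9) = 0
  n10 = sub(9, 0) = 9
  n11 = mul(9, 9) = 81

Propagation after the edit:
  n1: runs — x2 -2->-4; result -9 (same value as before).
  n3: checked — values it read are unchanged (n1 unchanged, x6 unchanged); reused cached -9 without running.
  n4: runs — x2 -2->-4; result 9 (same value as before).
  n5: runs — x2 -2->-4; result -9 (same value as before).
  n6: checked — values it read are unchanged (n5 unchanged, n3 unchanged); reused cached -9 without running.
  n7: checked — values it read are unchanged (n4 unchanged); reused cached 9 without running.
  n9: checked — values it read are unchanged (n7 unchanged, n6 unchanged); reused cached 0 without running.
  n10: checked — values it read are unchanged (n7 unchanged, n9 unchanged); reused cached 9 without running.
  n11: checked — values it read are unchanged (n10 unchanged, n7 unchanged); reused cached 81 without running.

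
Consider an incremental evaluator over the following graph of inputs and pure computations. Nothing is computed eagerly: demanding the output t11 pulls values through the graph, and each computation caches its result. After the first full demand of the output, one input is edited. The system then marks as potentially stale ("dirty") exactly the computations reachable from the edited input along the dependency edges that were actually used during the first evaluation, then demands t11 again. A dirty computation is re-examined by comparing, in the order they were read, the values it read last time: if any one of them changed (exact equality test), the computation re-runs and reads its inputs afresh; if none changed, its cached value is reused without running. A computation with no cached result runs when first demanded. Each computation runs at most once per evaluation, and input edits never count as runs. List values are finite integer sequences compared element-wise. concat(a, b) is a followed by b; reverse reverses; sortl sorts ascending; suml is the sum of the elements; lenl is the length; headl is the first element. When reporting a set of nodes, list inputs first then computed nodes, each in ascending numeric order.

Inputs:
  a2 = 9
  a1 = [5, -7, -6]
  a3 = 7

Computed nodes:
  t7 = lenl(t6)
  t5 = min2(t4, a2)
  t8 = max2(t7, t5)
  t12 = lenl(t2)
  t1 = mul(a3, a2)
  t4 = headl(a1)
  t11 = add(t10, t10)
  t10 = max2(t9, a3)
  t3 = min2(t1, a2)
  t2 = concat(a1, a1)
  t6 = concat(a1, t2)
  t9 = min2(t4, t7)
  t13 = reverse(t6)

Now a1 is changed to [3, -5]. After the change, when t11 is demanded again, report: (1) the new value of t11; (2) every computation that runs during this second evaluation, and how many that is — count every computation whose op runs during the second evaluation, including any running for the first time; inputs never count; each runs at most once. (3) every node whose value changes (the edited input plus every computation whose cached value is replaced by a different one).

Initial pass — values computed on the first demand:
  t2 = concat([5, -7, -6], [5, -7, -6]) = [5, -7, -6, 5, -7, -6]
  t4 = headl([5, -7, -6]) = 5
  t6 = concat([5, -7, -6], [5, -7, -6, 5, -7, -6]) = [5, -7, -6, 5, -7, -6, 5, -7, -6]
  t7 = lenl([5, -7, -6, 5, -7, -6, 5, -7, -6]) = 9
  t9 = min2(5, 9) = 5
  t10 = max2(5, 7) = 7
  t11 = add(7, 7) = 14

Second demand — change propagation:
  t2: re-runs because a1 [5, -7, -6]->[3, -5]; a1 [5, -7, -6]->[3, -5]; new result [3, -5, 3, -5].
  t4: re-runs because a1 [5, -7, -6]->[3, -5]; new result 3.
  t6: re-runs because a1 [5, -7, -6]->[3, -5]; t2 [5, -7, -6, 5, -7, -6]->[3, -5, 3, -5]; new result [3, -5, 3, -5, 3, -5].
  t7: re-runs because t6 [5, -7, -6, 5, -7, -6, 5, -7, -6]->[3, -5, 3, -5, 3, -5]; new result 6.
  t9: re-runs because t4 5->3; t7 9->6; new result 3.
  t10: re-runs because t9 5->3; new result 7 (unchanged).
  t11: re-examined; everything it read last time is the same (t10 unchanged, t10 unchanged) — cache 14 kept, no run.

The important point: t10 recomputes to an identical value, and the output ends up unchanged.

t11 now evaluates to 14.
Run set: t2, t4, t6, t7, t9, t10 (6 run).
Changed values: a1, t2, t4, t6, t7, t9.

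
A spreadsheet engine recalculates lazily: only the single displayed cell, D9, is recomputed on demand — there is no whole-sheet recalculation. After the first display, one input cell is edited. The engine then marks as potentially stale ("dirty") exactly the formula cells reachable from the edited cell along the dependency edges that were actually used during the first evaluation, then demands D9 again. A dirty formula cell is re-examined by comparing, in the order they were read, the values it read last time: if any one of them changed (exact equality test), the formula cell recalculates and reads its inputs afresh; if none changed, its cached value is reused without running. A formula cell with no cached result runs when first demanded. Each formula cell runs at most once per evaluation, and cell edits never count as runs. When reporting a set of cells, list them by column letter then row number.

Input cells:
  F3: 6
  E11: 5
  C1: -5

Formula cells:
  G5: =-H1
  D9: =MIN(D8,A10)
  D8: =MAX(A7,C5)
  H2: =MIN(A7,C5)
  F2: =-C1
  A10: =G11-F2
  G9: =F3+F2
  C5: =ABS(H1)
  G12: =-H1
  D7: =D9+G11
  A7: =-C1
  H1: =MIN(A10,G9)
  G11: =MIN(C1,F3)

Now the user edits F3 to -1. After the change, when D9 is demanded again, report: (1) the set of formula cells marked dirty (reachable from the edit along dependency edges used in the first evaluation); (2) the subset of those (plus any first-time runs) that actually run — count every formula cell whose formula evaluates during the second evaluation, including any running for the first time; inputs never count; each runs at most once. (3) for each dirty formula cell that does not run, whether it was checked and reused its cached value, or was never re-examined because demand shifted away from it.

Marked dirty: A10, C5, D8, D9, G9, G11, H1.
Formula cells that run: G9, G11, H1 — 3 in total.
Checked but reused from cache: A10, C5, D8, D9.
Key observation: the cutoff stops propagation at A10 — its inputs' values are unchanged, so it reuses its cache.

First evaluation (everything demanded from the output):
  A7 = -(-5) = 5
  F2 = -(-5) = 5
  G9 = 6 + 5 = 11
  G11 = MIN(-5, 6) = -5
  A10 = -5 - 5 = -10
  H1 = MIN(-10, 11) = -10
  C5 = ABS(-10) = 10
  D8 = MAX(5, 10) = 10
  D9 = MIN(10, -10) = -10

Propagation after the edit:
  G9: runs — F3 6->-1; result 4.
  G11: runs — F3 6->-1; result -5 (same value as before).
  A10: checked — values it read are unchanged (G11 unchanged, F2 unchanged); reused cached -10 without running.
  H1: runs — G9 11->4; result -10 (same value as before).
  C5: checked — values it read are unchanged (H1 unchanged); reused cached 10 without running.
  D8: checked — values it read are unchanged (A7 unchanged, C5 unchanged); reused cached 10 without running.
  D9: checked — values it read are unchanged (D8 unchanged, A10 unchanged); reused cached -10 without running.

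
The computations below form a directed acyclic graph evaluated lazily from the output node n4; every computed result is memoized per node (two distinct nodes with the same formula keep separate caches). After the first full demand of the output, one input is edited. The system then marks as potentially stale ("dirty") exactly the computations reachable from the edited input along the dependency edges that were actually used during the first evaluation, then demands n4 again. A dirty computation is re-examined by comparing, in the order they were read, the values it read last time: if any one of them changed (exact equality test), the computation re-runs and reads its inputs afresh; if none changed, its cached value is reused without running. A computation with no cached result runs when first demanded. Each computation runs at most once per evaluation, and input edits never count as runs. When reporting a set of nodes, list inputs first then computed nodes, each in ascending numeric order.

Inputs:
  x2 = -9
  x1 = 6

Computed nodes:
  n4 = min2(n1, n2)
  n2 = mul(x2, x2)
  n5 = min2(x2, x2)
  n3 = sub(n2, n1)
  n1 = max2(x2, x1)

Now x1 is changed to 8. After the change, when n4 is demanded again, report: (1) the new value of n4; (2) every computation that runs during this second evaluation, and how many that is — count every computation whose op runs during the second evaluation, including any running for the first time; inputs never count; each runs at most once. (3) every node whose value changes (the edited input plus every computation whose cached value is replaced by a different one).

Demanding n4 again yields 8.
2 computations run: n1, n4.
The nodes whose values change: x1, n1, n4.

First demand of the output computes:
  n1 = max2(-9, 6) = 6
  n2 = mul(-9, -9) = 81
  n4 = min2(6, 81) = 6

After the edit, cleaning proceeds:
  n1: a read changed (x1 6->8) — executes, giving 8.
  n4: a read changed (n1 6->8) — executes, giving 8.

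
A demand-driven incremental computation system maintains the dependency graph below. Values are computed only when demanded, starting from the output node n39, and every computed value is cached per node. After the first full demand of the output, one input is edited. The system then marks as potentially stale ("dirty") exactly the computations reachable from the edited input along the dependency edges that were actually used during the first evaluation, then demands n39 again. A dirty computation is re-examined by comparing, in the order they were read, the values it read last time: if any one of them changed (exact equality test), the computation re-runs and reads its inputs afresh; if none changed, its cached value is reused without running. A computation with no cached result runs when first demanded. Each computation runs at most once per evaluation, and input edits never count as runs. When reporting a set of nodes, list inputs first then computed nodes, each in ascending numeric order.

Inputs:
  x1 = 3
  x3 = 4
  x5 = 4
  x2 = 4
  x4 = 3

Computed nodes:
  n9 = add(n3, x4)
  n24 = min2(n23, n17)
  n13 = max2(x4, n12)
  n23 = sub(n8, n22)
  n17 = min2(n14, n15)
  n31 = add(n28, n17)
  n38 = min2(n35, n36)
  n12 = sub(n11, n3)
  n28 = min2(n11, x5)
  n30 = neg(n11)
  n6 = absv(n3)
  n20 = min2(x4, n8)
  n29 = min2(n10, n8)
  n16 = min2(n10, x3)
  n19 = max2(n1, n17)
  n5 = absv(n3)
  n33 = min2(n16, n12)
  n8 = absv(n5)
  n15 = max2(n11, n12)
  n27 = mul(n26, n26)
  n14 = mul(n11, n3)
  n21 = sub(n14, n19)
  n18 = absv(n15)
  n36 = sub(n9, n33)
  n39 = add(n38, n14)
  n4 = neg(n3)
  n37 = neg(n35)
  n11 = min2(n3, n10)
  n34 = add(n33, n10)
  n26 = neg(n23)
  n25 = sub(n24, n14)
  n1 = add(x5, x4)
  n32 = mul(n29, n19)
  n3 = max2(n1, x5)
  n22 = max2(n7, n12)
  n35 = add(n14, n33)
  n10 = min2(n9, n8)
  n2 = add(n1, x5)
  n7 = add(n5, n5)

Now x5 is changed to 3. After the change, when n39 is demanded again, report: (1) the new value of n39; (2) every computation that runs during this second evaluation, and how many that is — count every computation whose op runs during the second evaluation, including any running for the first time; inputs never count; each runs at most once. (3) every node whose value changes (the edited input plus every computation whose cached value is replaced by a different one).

First evaluation (everything demanded from the output):
  n1 = add(4, 3) = 7
  n3 = max2(7, 4) = 7
  n5 = absv(7) = 7
  n8 = absv(7) = 7
  n9 = add(7, 3) = 10
  n10 = min2(10, 7) = 7
  n11 = min2(7, 7) = 7
  n12 = sub(7, 7) = 0
  n14 = mul(7, 7) = 49
  n16 = min2(7, 4) = 4
  n33 = min2(4, 0) = 0
  n35 = add(49, 0) = 49
  n36 = sub(10, 0) = 10
  n38 = min2(49, 10) = 10
  n39 = add(10, 49) = 59

Propagation after the edit:
  n1: runs — x5 4->3; result 6.
  n3: runs — n1 7->6; x5 4->3; result 6.
  n5: runs — n3 7->6; result 6.
  n8: runs — n5 7->6; result 6.
  n9: runs — n3 7->6; result 9.
  n10: runs — n9 10->9; n8 7->6; result 6.
  n11: runs — n3 7->6; n10 7->6; result 6.
  n12: runs — n11 7->6; n3 7->6; result 0 (same value as before).
  n14: runs — n11 7->6; n3 7->6; result 36.
  n16: runs — n10 7->6; result 4 (same value as before).
  n33: checked — values it read are unchanged (n16 unchanged, n12 unchanged); reused cached 0 without running.
  n35: runs — n14 49->36; result 36.
  n36: runs — n9 10->9; result 9.
  n38: runs — n35 49->36; n36 10->9; result 9.
  n39: runs — n38 10->9; n14 49->36; result 45.

Key observation: the cutoff stops propagation at n33 — its inputs' values are unchanged, so it reuses its cache.

New value of n39: 45.
Computations that run: n1, n3, n5, n8, n9, n10, n11, n12, n14, n16, n35, n36, n38, n39 — 14 in total.
Values that change: x5, n1, n3, n5, n8, n9, n10, n11, n14, n35, n36, n38, n39.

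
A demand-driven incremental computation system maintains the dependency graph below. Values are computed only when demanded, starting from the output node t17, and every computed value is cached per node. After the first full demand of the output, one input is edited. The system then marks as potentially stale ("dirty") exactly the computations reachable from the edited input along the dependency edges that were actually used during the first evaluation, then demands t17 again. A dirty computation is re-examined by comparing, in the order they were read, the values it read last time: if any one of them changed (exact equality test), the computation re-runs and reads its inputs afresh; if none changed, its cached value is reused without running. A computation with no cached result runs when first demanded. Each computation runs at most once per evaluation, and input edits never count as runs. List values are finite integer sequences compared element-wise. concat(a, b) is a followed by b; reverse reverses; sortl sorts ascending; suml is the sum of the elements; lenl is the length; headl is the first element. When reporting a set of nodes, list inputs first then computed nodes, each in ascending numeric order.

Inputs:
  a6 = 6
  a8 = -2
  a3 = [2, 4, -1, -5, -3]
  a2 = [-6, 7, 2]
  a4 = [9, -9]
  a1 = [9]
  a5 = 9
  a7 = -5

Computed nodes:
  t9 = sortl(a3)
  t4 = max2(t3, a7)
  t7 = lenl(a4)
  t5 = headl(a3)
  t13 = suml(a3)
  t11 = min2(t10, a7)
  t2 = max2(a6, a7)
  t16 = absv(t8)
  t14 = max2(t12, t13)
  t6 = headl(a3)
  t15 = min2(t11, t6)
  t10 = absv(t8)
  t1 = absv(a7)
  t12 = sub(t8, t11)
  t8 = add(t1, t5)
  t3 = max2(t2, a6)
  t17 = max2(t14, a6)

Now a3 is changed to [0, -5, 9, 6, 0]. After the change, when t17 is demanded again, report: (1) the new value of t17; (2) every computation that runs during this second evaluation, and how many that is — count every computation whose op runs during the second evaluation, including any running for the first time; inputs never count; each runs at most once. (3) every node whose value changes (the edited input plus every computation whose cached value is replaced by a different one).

New value of t17: 10.
Computations that run: t5, t8, t10, t11, t12, t13, t14, t17 — 8 in total.
Values that change: a3, t5, t8, t10, t12, t13, t14, t17.

First evaluation (everything demanded from the output):
  t1 = absv(-5) = 5
  t5 = headl([2, 4, -1, -5, -3]) = 2
  t8 = add(5, 2) = 7
  t10 = absv(7) = 7
  t11 = min2(7, -5) = -5
  t12 = sub(7, -5) = 12
  t13 = suml([2, 4, -1, -5, -3]) = -3
  t14 = max2(12, -3) = 12
  t17 = max2(12, 6) = 12

Propagation after the edit:
  t5: runs — a3 [2, 4, -1, -5, -3]->[0, -5, 9, 6, 0]; result 0.
  t8: runs — t5 2->0; result 5.
  t10: runs — t8 7->5; result 5.
  t11: runs — t10 7->5; result -5 (same value as before).
  t12: runs — t8 7->5; result 10.
  t13: runs — a3 [2, 4, -1, -5, -3]->[0, -5, 9, 6, 0]; result 10.
  t14: runs — t12 12->10; t13 -3->10; result 10.
  t17: runs — t14 12->10; result 10.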